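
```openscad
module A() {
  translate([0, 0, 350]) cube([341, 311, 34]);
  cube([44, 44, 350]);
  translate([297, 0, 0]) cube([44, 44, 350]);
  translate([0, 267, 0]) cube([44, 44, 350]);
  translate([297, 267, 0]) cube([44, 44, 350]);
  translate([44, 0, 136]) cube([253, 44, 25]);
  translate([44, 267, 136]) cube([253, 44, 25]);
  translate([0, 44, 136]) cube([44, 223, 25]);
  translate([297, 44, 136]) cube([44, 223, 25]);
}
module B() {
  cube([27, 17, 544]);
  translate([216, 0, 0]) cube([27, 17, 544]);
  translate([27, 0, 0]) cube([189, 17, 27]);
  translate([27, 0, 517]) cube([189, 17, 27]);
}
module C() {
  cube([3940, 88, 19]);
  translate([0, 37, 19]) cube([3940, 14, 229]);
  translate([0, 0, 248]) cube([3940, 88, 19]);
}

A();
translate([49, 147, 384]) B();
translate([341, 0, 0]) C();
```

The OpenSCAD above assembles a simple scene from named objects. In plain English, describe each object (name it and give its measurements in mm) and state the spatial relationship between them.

A is a four-legged stool. The seat is 341×311 mm, 34 mm thick, top at z = 384 mm. It stands on four square legs, each 44×44 mm in cross-section, from z = 0 to the seat underside, each flush with a corner of the seat. Four stretchers, 44 mm wide and 25 mm tall, connect adjacent legs with their undersides at z = 136 mm, each running between the inner faces of the legs it joins and aligned with the legs' outer faces on the other axis.

B is a rectangular picture frame lying in the x–z plane (depth along y). The opening is 189 mm wide (x) by 490 mm tall (z), surrounded by a border 27 mm wide on all four sides. The frame is 17 mm deep and is made of two full-height vertical stiles with two horizontal rails fitted between them.

C is an I-beam lying along x, 3940 mm long. Overall section height 267 mm. Two flanges 88 mm wide (y) and 19 mm thick, one on the floor and one at the top; a web 14 mm thick runs between them, centred on the flange width.

The picture frame is on top of the stool, centred. The I-beam is against the stool's +x side, with their −y faces flush.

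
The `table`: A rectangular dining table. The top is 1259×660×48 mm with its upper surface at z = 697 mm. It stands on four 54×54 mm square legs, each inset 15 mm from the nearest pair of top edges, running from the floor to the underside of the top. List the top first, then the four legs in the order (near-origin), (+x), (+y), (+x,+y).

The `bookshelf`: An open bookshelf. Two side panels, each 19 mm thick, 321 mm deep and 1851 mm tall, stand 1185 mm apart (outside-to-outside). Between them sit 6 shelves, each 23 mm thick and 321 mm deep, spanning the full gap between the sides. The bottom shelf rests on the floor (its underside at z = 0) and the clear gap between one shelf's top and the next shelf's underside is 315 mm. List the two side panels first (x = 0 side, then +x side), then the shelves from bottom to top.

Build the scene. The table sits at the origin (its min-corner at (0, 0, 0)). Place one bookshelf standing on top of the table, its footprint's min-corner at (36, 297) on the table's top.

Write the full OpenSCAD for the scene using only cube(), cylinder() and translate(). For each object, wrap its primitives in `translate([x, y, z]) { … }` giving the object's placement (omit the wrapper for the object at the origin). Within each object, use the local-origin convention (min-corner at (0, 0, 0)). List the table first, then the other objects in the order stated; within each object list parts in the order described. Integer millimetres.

translate([0, 0, 649]) cube([1259, 660, 48]);
translate([15, 15, 0]) cube([54, 54, 649]);
translate([1190, 15, 0]) cube([54, 54, 649]);
translate([15, 591, 0]) cube([54, 54, 649]);
translate([1190, 591, 0]) cube([54, 54, 649]);
translate([36, 297, 697]) {
  cube([19, 321, 1851]);
  translate([1166, 0, 0]) cube([19, 321, 1851]);
  translate([19, 0, 0]) cube([1147, 321, 23]);
  translate([19, 0, 338]) cube([1147, 321, 23]);
  translate([19, 0, 676]) cube([1147, 321, 23]);
  translate([19, 0, 1014]) cube([1147, 321, 23]);
  translate([19, 0, 1352]) cube([1147, 321, 23]);
  translate([19, 0, 1690]) cube([1147, 321, 23]);
}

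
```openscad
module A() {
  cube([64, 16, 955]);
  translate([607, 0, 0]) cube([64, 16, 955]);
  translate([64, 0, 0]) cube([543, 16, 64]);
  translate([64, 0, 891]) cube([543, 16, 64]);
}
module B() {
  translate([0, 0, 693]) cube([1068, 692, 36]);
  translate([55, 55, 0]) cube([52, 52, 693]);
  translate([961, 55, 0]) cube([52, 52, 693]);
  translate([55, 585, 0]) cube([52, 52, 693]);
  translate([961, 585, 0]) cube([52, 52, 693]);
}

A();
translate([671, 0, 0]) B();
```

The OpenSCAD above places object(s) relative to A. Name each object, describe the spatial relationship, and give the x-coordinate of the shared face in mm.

The picture frame's +x face and the table's −x face are both at x = 671 mm.

A is a picture frame. B is a table. The table is against the picture frame's +x side, with their −y faces flush. The x-coordinate of the shared face is 671 mm.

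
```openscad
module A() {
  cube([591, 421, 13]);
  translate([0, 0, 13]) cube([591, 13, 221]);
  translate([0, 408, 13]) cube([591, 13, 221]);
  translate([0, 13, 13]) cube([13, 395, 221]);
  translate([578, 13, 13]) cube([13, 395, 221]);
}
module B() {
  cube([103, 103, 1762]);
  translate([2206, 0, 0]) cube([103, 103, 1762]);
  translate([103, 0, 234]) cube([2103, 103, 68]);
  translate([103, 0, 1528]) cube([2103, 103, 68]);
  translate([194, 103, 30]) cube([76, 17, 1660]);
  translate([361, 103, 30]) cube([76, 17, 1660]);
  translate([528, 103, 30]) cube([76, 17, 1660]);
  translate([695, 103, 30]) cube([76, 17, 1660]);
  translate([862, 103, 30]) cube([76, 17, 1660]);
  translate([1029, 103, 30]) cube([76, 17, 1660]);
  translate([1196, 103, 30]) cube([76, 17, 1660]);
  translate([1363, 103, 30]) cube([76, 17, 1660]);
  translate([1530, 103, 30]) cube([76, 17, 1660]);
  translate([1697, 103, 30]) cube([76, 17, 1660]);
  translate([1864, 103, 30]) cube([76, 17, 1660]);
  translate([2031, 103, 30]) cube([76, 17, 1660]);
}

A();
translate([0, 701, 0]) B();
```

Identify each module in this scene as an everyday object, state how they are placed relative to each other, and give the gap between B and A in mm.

A is an open box. B is a fence section. The fence section is on the floor beside the open box on its +y side. The gap between the fence section and the open box is 280 mm.

The fence section's nearest face is 280 mm from the open box's +y face.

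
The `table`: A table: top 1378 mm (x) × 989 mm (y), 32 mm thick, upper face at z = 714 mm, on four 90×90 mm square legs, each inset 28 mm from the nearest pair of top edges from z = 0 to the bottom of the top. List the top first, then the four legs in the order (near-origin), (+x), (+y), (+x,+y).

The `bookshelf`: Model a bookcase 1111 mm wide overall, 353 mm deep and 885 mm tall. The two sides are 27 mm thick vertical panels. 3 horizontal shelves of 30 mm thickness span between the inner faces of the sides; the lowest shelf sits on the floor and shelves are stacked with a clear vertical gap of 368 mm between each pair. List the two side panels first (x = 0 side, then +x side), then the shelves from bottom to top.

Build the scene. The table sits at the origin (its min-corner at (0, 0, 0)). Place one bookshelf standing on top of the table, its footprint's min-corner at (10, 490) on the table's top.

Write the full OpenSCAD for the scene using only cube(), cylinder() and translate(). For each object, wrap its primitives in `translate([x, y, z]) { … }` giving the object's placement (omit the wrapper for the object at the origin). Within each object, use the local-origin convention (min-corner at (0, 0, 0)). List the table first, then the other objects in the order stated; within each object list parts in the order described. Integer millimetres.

translate([0, 0, 682]) cube([1378, 989, 32]);
translate([28, 28, 0]) cube([90, 90, 682]);
translate([1260, 28, 0]) cube([90, 90, 682]);
translate([28, 871, 0]) cube([90, 90, 682]);
translate([1260, 871, 0]) cube([90, 90, 682]);
translate([10, 490, 714]) {
  cube([27, 353, 885]);
  translate([1084, 0, 0]) cube([27, 353, 885]);
  translate([27, 0, 0]) cube([1057, 353, 30]);
  translate([27, 0, 398]) cube([1057, 353, 30]);
  translate([27, 0, 796]) cube([1057, 353, 30]);
}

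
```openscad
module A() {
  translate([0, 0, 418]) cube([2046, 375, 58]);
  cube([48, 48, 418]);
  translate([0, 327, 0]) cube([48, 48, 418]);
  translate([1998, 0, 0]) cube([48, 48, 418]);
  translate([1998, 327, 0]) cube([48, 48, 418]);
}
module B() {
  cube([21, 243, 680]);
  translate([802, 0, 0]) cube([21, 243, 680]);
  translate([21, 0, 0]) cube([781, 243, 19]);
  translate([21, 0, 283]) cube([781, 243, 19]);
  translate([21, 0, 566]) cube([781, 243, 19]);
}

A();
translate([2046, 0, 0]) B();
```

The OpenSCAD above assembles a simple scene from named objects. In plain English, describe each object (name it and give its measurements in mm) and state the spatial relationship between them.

A is a bench: a 2046×375 mm seat slab, 58 mm thick, top at z = 476 mm, on four 48×48 mm square legs flush with the seat corners and standing on z = 0.

B is an open bookshelf. Two side panels, each 21 mm thick, 243 mm deep and 680 mm tall, stand 823 mm apart (outside-to-outside). Between them sit 3 shelves, each 19 mm thick and 243 mm deep, spanning the full gap between the sides. The bottom shelf rests on the floor (its underside at z = 0) and the clear gap between one shelf's top and the next shelf's underside is 264 mm.

The bookshelf is against the bench's +x side, with their −y faces flush.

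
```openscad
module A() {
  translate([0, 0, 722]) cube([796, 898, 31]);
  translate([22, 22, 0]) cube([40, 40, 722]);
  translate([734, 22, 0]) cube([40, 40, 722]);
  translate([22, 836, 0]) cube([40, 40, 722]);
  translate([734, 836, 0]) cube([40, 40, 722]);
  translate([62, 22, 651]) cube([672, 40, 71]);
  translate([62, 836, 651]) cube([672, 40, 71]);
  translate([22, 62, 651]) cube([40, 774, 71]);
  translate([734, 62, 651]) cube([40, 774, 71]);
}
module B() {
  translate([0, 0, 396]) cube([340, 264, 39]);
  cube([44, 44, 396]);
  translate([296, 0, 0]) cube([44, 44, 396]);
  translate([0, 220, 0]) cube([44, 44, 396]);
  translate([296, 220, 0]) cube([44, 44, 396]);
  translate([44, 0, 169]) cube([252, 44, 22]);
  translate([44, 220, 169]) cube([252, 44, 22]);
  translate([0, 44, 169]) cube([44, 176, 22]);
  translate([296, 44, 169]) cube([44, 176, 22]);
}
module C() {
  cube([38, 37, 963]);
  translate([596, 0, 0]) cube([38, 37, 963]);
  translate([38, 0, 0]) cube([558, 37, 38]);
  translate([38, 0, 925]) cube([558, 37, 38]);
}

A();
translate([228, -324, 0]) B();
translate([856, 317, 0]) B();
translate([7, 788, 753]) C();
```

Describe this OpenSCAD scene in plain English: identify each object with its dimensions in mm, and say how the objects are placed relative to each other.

A is a table: top 796 mm (x) × 898 mm (y), 31 mm thick, upper face at z = 753 mm, on four 40×40 mm square legs, each inset 22 mm from the nearest pair of top edges, running from z = 0 to the bottom of the top. Four apron rails, 40 mm thick and 71 mm tall, run between adjacent legs with their top edges flush with the underside of the top and their outer faces flush with the legs' outer faces.

B is a four-legged stool. The seat is 340×264 mm, 39 mm thick, top at z = 435 mm. It stands on four square legs, each 44×44 mm in cross-section, from z = 0 to the seat underside, each flush with a corner of the seat. Four stretchers, 44 mm wide and 22 mm tall, connect adjacent legs with their undersides at z = 169 mm, each running between the inner faces of the legs it joins and aligned with the legs' outer faces on the other axis.

C is a picture frame with a 558×887 mm rectangular opening (x by z) and a uniform 38 mm border on every side. Frame depth is 37 mm along y. It is built from two vertical stiles running the full outside height and two horizontal rails spanning the gap between the stiles.

Two stools sit around the table at the −y, +x sides. The picture frame is on top of the table.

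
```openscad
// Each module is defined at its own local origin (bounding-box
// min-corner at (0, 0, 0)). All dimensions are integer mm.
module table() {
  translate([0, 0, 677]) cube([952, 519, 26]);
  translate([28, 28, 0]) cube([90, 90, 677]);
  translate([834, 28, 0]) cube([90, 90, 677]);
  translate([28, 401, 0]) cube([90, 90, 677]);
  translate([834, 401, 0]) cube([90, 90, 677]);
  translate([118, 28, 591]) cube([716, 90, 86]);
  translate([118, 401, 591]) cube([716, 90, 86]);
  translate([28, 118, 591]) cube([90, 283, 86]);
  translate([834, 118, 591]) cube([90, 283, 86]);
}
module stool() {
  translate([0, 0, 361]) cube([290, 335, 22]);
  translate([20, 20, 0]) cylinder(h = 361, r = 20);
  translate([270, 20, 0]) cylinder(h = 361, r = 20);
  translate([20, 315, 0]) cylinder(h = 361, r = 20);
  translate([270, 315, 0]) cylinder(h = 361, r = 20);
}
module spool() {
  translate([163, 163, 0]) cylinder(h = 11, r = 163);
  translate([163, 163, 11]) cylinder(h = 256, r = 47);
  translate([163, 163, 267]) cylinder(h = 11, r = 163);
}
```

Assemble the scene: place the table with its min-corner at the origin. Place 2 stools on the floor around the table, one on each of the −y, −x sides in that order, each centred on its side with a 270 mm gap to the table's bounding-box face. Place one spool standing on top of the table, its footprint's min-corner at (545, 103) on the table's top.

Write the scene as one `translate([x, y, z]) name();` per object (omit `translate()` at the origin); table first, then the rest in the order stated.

table();
translate([331, -605, 0]) stool();
translate([-560, 92, 0]) stool();
translate([545, 103, 703]) spool();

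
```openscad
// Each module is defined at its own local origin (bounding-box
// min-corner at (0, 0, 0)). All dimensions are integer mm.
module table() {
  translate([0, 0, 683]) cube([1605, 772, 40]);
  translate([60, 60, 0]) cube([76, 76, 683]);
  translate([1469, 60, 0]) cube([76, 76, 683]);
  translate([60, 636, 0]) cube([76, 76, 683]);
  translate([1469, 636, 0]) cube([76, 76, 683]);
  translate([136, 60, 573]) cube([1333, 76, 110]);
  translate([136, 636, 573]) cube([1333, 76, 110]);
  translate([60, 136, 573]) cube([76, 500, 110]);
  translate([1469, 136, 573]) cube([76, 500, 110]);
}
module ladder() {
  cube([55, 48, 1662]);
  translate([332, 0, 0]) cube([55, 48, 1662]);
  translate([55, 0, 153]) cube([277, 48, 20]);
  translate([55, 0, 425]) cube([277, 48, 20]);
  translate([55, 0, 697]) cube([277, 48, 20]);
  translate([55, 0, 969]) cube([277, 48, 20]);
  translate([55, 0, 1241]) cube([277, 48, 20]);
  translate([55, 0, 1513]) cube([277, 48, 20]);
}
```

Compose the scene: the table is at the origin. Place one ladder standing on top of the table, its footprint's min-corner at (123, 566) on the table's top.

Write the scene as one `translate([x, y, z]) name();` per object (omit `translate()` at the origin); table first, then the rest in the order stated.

table();
translate([123, 566, 723]) ladder();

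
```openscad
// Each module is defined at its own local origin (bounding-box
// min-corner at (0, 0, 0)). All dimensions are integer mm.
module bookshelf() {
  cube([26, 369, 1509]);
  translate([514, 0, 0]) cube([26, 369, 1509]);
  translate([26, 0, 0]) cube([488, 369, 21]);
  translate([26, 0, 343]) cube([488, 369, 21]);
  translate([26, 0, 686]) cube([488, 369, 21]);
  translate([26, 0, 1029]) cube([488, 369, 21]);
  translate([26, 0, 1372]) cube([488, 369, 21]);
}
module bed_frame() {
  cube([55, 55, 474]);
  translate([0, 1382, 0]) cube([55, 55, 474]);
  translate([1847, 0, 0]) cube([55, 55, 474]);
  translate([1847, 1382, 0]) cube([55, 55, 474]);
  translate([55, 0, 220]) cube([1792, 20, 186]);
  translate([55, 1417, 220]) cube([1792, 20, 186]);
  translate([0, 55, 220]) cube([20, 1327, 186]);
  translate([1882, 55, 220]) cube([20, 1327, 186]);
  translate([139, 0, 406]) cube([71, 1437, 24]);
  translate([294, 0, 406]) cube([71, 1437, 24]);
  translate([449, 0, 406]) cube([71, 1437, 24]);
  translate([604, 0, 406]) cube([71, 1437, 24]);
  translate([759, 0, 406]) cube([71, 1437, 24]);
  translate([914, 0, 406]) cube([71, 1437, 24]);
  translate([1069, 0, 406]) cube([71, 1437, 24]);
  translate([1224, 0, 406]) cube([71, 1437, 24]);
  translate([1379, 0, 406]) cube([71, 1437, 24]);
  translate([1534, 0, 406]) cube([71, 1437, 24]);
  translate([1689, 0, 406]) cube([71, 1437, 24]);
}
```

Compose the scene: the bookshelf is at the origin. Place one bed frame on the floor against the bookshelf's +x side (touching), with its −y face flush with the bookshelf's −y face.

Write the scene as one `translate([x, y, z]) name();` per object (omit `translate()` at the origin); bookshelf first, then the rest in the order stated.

bookshelf();
translate([540, 0, 0]) bed_frame();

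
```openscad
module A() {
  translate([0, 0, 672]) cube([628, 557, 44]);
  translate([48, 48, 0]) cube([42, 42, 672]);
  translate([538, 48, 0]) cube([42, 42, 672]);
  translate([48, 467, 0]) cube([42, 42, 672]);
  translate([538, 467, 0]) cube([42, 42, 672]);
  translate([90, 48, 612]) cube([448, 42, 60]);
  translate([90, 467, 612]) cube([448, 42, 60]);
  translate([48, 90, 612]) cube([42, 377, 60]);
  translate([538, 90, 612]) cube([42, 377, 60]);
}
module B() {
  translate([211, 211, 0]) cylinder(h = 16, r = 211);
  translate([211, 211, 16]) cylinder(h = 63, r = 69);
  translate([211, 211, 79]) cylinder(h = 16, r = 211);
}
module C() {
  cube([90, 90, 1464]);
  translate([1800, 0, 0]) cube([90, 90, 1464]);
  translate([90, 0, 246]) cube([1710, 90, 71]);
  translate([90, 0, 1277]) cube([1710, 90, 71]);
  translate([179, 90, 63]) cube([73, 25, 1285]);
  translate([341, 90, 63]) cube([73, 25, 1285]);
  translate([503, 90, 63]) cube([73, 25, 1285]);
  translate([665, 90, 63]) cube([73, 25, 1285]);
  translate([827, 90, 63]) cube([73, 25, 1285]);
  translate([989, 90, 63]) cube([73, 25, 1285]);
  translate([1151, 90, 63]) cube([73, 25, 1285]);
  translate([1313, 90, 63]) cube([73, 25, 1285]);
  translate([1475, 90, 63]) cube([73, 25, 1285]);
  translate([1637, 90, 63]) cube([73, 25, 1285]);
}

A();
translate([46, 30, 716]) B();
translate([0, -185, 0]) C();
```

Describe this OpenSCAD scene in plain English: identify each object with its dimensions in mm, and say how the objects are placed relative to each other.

A is a table: top 628 mm (x) × 557 mm (y), 44 mm thick, upper face at z = 716 mm, on four 42×42 mm square legs, each inset 48 mm from the nearest pair of top edges, running from z = 0 to the bottom of the top. Four apron rails, 42 mm thick and 60 mm tall, run between adjacent legs with their top edges flush with the underside of the top and their outer faces flush with the legs' outer faces.

B is a spool: two coaxial disc flanges of radius 211 mm and thickness 16 mm, joined by a core cylinder of radius 69 mm and height 63 mm. The lower flange rests on z = 0 and the three cylinders share a vertical axis.

C is a fence section. Two 90×90 mm posts, 1464 mm tall, stand on the floor with a clear span of 1710 mm between their inner faces. Two horizontal rails of 90×71 mm section span the gap between the posts with their undersides at z = 246 mm and z = 1277 mm, flush with the posts' −y face. 10 pickets, each 73 mm wide, 25 mm thick and 1285 mm tall, are fixed to the +y face of the rails with their bottoms at z = 63 mm, evenly spaced across the span with equal gaps (rounded down to the nearest mm) at the −x end and between each pair — any rounding remainder accumulates at the +x end.

The spool is on top of the table. The fence section is on the floor beside the table on its −y side.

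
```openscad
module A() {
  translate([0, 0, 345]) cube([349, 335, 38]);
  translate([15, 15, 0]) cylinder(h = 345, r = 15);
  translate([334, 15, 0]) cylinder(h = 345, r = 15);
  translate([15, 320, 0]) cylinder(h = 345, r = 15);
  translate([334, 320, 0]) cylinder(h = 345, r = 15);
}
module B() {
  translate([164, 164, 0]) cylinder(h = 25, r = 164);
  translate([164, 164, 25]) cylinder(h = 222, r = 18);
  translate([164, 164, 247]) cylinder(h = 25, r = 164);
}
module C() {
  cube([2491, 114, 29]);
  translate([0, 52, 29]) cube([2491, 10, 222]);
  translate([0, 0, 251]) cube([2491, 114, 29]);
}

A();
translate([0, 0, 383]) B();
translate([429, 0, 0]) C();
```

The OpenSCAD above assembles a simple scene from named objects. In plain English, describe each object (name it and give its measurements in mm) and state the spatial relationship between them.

A is a simple wooden stool: a rectangular seat 349 mm (x) by 335 mm (y), 38 mm thick, top face at z = 383 mm, on four round legs, each 30 mm in diameter. The legs rest on z = 0, each leg's axis is inset half a diameter from the nearest pair of seat edges (so the leg's bounding box is flush with the corner).

B is a spool: two coaxial disc flanges of radius 164 mm and thickness 25 mm, joined by a core cylinder of radius 18 mm and height 222 mm. The lower flange rests on z = 0 and the three cylinders share a vertical axis.

C is an I-beam lying along x, 2491 mm long. Overall section height 280 mm. Two flanges 114 mm wide (y) and 29 mm thick, one on the floor and one at the top; a web 10 mm thick runs between them, centred on the flange width.

The spool is on top of the stool. The I-beam is on the floor beside the stool on its +x side.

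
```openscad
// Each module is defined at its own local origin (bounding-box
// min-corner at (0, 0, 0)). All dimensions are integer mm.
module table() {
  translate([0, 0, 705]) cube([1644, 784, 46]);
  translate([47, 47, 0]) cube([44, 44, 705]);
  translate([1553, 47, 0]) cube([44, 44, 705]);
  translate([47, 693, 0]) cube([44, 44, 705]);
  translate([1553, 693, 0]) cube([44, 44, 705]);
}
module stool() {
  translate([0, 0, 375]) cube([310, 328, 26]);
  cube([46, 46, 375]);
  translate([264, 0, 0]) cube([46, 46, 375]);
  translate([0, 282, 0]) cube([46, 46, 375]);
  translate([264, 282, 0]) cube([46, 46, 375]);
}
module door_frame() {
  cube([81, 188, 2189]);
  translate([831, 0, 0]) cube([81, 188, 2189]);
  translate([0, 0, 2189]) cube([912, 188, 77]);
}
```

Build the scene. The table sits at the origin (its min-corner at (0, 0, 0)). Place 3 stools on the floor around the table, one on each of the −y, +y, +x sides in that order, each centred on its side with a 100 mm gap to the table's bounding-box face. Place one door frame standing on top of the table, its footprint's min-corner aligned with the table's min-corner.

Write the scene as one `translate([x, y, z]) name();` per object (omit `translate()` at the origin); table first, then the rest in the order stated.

table();
translate([667, -428, 0]) stool();
translate([667, 884, 0]) stool();
translate([1744, 228, 0]) stool();
translate([0, 0, 751]) door_frame();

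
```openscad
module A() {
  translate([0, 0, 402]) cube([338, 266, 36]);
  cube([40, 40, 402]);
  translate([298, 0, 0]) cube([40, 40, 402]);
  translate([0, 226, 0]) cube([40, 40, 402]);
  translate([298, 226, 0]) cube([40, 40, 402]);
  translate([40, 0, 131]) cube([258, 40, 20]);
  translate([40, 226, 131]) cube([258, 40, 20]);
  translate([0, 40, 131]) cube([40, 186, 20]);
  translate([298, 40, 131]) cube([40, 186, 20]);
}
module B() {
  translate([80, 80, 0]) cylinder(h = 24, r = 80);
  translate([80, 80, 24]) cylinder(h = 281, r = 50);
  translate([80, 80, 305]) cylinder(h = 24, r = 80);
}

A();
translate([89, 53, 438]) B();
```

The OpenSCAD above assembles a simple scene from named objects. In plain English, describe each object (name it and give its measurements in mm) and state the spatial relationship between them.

A is a four-legged stool. The seat is 338×266 mm, 36 mm thick, top at z = 438 mm. It stands on four square legs, each 40×40 mm in cross-section, from z = 0 to the seat underside, each flush with a corner of the seat. Four stretchers, 40 mm wide and 20 mm tall, connect adjacent legs with their undersides at z = 131 mm, each running between the inner faces of the legs it joins and aligned with the legs' outer faces on the other axis.

B is a spool: two coaxial disc flanges of radius 80 mm and thickness 24 mm, joined by a core cylinder of radius 50 mm and height 281 mm. The lower flange rests on z = 0 and the three cylinders share a vertical axis.

The spool is on top of the stool, centred.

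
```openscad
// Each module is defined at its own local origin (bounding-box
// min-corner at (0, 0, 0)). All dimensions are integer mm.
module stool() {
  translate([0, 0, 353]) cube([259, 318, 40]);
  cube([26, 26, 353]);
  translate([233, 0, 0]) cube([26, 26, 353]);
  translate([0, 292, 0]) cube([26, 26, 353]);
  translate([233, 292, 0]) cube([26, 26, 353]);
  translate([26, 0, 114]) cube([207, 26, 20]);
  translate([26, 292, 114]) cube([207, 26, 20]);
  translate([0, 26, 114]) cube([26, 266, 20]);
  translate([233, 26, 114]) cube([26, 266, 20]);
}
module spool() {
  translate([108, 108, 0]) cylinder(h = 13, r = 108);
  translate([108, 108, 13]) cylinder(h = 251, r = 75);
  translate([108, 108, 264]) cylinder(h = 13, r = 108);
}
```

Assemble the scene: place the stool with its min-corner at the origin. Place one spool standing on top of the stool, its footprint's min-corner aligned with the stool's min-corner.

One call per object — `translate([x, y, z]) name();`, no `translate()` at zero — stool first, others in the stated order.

stool();
translate([0, 0, 393]) spool();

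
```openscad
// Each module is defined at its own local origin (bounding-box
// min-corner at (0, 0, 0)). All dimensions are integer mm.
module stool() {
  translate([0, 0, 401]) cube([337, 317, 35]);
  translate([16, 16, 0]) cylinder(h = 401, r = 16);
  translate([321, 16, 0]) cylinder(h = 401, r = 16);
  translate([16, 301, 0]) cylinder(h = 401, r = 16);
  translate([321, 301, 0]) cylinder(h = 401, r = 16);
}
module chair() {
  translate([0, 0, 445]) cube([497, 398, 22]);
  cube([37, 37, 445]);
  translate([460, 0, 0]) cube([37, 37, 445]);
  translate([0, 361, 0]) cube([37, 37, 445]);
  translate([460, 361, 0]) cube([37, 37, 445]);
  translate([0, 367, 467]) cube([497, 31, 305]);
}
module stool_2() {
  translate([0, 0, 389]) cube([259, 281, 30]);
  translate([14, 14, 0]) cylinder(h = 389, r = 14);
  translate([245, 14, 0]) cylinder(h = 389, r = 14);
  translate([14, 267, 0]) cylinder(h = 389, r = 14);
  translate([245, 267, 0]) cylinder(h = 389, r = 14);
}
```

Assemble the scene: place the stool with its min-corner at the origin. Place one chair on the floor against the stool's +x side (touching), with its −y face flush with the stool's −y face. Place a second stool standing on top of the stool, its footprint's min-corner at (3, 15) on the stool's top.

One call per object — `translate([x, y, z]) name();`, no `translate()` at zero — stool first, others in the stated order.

stool();
translate([337, 0, 0]) chair();
translate([3, 15, 436]) stool_2();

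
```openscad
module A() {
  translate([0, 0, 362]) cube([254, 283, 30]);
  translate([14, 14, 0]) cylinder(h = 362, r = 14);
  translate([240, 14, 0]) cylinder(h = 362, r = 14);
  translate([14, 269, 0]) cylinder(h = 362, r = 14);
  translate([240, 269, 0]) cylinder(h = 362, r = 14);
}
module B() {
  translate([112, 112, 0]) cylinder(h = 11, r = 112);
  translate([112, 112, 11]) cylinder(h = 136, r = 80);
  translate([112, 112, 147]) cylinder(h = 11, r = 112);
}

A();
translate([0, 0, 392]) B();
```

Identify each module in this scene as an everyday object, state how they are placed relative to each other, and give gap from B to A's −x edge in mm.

A is a stool. B is a spool. The spool is on top of the stool. The gap from the spool to the stool's −x edge is 0 mm.

The spool's min-x is at 0; the stool's min-x is 0; gap = 0 mm.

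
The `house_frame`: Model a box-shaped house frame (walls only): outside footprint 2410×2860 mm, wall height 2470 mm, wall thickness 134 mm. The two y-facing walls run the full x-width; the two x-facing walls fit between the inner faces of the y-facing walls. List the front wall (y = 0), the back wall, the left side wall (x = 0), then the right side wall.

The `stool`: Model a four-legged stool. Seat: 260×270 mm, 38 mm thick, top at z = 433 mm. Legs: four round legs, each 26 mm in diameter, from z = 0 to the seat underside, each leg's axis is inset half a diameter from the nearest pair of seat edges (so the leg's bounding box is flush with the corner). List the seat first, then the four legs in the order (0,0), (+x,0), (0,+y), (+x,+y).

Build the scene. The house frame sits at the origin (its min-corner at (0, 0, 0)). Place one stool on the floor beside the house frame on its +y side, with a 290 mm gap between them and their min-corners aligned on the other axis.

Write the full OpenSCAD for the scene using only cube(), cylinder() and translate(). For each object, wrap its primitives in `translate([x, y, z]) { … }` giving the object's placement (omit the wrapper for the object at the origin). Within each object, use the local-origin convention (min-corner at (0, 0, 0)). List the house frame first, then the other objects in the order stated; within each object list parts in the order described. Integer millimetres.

cube([2410, 134, 2470]);
translate([0, 2726, 0]) cube([2410, 134, 2470]);
translate([0, 134, 0]) cube([134, 2592, 2470]);
translate([2276, 134, 0]) cube([134, 2592, 2470]);
translate([0, 3150, 0]) {
  translate([0, 0, 395]) cube([260, 270, 38]);
  translate([13, 13, 0]) cylinder(h = 395, r = 13);
  translate([247, 13, 0]) cylinder(h = 395, r = 13);
  translate([13, 257, 0]) cylinder(h = 395, r = 13);
  translate([247, 257, 0]) cylinder(h = 395, r = 13);
}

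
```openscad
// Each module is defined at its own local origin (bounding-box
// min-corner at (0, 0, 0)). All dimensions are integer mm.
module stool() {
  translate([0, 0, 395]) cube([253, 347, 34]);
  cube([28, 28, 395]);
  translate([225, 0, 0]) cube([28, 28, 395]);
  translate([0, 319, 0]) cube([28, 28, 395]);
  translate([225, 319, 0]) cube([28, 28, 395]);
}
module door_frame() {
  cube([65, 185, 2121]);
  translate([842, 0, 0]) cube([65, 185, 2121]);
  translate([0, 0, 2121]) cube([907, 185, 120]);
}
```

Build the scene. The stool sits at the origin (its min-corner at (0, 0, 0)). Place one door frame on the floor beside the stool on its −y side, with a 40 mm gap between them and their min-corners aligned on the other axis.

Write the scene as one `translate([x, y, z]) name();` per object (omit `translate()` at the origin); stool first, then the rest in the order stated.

stool();
translate([0, -225, 0]) door_frame();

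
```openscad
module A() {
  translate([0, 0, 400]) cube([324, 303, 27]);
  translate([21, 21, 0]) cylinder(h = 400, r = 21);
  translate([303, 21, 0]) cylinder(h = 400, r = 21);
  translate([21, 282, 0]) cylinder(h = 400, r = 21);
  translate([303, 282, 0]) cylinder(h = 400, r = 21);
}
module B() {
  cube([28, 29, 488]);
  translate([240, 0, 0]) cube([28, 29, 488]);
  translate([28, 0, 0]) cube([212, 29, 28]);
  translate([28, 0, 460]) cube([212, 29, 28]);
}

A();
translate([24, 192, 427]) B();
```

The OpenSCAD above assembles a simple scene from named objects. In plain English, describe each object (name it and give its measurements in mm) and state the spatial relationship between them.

A is a four-legged stool. The seat is a 324×303×27 mm slab whose top surface is at z = 427 mm; four round legs, each 42 mm in diameter, run from the floor (z = 0) to the underside of the seat, each leg's axis is inset half a diameter from the nearest pair of seat edges (so the leg's bounding box is flush with the corner).

B is a picture frame with a 212×432 mm rectangular opening (x by z) and a uniform 28 mm border on every side. Frame depth is 29 mm along y. It is built from two vertical stiles running the full outside height and two horizontal rails spanning the gap between the stiles.

The picture frame is on top of the stool.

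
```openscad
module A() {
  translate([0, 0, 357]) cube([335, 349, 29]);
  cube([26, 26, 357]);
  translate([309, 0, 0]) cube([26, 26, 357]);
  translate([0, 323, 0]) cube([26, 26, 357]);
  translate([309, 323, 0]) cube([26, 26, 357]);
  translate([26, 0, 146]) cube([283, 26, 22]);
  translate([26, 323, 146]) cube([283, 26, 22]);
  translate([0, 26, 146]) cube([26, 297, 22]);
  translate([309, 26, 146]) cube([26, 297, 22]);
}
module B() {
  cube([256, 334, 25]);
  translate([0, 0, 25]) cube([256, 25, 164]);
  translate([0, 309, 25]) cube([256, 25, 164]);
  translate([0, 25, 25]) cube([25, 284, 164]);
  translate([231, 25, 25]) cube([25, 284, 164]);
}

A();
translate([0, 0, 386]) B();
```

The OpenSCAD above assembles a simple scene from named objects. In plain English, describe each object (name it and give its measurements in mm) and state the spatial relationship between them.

A is a four-legged stool. The seat is 335×349 mm, 29 mm thick, top at z = 386 mm. It stands on four square legs, each 26×26 mm in cross-section, from z = 0 to the seat underside, each flush with a corner of the seat. Four stretchers, 26 mm wide and 22 mm tall, connect adjacent legs with their undersides at z = 146 mm, each running between the inner faces of the legs it joins and aligned with the legs' outer faces on the other axis.

B is an open-topped rectangular box: outside dimensions 256×334×189 mm, with a uniform wall and base thickness of 25 mm. The base is a full 256×334 slab on the floor; four walls sit on top of the base. The front and back walls (the −y and +y sides) span the full width; the two side walls fit between them.

The open box is on top of the stool.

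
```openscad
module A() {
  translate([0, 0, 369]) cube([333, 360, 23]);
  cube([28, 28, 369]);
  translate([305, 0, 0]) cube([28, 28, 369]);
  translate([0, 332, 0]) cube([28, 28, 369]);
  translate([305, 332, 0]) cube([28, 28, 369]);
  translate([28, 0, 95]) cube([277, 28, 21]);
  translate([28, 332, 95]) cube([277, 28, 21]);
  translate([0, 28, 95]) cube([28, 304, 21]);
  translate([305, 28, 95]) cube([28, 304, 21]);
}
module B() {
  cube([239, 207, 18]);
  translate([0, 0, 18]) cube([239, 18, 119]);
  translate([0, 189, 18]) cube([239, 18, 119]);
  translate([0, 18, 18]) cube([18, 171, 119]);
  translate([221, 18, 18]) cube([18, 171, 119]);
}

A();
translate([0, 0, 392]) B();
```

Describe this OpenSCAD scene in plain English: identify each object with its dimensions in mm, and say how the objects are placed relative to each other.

A is a simple wooden stool: a rectangular seat 333 mm (x) by 360 mm (y), 23 mm thick, top face at z = 392 mm, on four square legs, each 28×28 mm in cross-section. The legs rest on z = 0, each flush with a corner of the seat. Four stretchers, 28 mm wide and 21 mm tall, connect adjacent legs with their undersides at z = 95 mm, each running between the inner faces of the legs it joins and aligned with the legs' outer faces on the other axis.

B is an open-topped rectangular box: outside dimensions 239×207×137 mm, with a uniform wall and base thickness of 18 mm. The base is a full 239×207 slab on the floor; four walls sit on top of the base. The front and back walls (the −y and +y sides) span the full width; the two side walls fit between them.

The open box is on top of the stool.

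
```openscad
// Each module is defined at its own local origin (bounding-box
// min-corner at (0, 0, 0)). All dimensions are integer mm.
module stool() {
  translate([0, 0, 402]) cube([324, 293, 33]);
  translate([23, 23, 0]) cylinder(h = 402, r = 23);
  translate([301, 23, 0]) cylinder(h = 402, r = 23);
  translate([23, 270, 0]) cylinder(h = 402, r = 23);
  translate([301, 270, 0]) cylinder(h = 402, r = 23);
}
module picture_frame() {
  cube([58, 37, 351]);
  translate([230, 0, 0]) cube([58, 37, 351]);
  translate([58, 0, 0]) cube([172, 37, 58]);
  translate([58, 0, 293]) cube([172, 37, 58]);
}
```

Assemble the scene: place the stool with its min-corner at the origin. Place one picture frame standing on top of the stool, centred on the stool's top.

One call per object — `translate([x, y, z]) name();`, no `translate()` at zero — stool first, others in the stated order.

stool();
translate([18, 128, 435]) picture_frame();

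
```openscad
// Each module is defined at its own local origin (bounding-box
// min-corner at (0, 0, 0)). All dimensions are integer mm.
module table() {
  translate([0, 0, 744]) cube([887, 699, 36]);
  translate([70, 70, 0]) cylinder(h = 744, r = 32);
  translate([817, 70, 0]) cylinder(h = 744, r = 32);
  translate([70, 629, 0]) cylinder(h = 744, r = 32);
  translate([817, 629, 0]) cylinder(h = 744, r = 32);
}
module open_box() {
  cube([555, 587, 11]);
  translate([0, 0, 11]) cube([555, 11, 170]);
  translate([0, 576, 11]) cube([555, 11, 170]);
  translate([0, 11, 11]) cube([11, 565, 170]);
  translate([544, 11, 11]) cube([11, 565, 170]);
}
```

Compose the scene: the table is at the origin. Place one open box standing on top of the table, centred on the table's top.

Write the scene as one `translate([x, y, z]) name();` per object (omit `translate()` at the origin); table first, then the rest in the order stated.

table();
translate([166, 56, 780]) open_box();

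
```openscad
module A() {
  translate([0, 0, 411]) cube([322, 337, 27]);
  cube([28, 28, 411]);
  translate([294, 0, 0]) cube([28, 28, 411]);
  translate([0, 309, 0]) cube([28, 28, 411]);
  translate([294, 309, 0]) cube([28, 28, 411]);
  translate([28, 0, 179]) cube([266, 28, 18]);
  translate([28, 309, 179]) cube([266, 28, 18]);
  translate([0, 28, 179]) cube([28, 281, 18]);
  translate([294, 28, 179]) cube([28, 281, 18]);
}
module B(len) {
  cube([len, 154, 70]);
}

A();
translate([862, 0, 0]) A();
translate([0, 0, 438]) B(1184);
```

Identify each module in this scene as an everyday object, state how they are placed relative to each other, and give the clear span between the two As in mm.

A is a stool. B is a beam. A beam spans the tops of two stools. The clear span between the two stools is 540 mm.

Second stool starts at x = 862; first ends at x = 322; clear span = 862 − 322 = 540 mm.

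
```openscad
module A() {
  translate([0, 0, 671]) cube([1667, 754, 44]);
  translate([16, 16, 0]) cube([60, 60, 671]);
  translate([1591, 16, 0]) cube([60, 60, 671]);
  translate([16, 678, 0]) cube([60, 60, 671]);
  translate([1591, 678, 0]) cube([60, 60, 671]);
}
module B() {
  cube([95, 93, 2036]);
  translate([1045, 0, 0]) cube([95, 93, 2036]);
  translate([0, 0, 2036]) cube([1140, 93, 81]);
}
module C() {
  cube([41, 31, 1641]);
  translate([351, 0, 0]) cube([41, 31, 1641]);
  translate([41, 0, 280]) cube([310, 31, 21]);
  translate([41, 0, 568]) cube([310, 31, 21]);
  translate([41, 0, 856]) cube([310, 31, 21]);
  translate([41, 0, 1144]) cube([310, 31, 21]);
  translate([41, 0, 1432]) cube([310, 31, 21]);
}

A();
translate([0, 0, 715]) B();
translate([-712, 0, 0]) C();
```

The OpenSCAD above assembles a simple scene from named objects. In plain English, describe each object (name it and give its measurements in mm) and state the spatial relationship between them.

A is a table: top 1667 mm (x) × 754 mm (y), 44 mm thick, upper face at z = 715 mm, on four 60×60 mm square legs, each inset 16 mm from the nearest pair of top edges, running from z = 0 to the bottom of the top.

B is a door frame. The clear opening is 950 mm wide and 2036 mm high. Two 95 mm wide jambs, 93 mm deep, stand either side of the opening from the floor to the top of the opening. A 81 mm thick head sits across the top of both jambs, spanning the full outside width of the frame.

C is a straight ladder. Two 41×31 mm vertical rails, 1641 mm tall, stand 392 mm apart (outside-to-outside) with their front faces coplanar on the −y side. 5 rungs, each 31 mm deep and 21 mm tall, span between the inner faces of the rails, front faces flush with the rails. The lowest rung's underside is at z = 280 mm and rungs are spaced 288 mm apart (underside to underside).

The door frame is on top of the table. The ladder is on the floor beside the table on its −x side.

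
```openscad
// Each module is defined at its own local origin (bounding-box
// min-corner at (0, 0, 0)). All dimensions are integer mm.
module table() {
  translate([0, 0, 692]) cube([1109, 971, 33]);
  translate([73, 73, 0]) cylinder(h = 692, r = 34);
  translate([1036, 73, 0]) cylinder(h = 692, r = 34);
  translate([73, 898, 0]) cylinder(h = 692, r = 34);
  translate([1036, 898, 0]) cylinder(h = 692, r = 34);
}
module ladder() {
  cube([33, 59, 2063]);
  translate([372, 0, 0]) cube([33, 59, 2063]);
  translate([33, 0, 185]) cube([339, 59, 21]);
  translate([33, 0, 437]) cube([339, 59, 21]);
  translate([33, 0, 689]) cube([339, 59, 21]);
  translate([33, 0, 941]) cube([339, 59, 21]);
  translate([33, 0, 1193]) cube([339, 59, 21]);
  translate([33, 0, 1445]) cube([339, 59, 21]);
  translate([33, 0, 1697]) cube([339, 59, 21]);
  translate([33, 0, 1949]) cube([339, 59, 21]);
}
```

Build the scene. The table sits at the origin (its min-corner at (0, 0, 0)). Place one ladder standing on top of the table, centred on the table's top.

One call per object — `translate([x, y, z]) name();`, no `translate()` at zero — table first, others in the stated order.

table();
translate([352, 456, 725]) ladder();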